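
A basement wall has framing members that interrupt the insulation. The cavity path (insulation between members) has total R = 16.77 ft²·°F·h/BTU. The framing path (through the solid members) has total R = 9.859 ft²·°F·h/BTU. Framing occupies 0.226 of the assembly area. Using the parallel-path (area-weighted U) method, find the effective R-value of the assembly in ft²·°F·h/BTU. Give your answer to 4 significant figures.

14.48 ft²·°F·h/BTU

U_eff = 0.774/16.77 + 0.226/9.859 = 0.046154 + 0.022923 = 0.069077
R_eff = 1/U_eff = 14.477 ft²·°F·h/BTU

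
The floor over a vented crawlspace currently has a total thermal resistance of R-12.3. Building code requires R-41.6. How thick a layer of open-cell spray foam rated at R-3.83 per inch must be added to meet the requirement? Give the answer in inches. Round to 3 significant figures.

7.65 in

ΔR = 41.6 − 12.3 = 29.3 ft²·°F·h/BTU
L = ΔR / (R/in) = 29.3/3.83 = 7.65 in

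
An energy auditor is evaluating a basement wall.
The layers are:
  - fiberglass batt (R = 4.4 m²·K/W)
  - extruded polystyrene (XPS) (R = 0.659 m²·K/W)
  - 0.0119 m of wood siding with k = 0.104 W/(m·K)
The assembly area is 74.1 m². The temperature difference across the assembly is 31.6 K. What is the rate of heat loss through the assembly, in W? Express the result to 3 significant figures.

453 W

0.0119/0.104 = 0.1144
R_total = 4.4 + 0.659 + 0.1144 = 5.173 m²·K/W
Q = A·ΔT/R = 74.1 × 31.6 / 5.173 = 452.6 W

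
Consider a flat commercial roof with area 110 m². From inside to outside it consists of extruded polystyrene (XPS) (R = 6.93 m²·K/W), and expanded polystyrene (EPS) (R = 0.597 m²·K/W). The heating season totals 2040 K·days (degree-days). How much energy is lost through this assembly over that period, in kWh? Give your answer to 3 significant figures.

R_total = 6.93 + 0.597 = 7.527 m²·K/W
E = A × HDD × 24 / R / 1000 = 110 × 2040 × 24 / 7.527 / 1000 = 715.5 kWh

716 kWh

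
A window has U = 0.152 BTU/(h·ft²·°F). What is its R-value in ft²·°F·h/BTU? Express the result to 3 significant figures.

6.58 ft²·°F·h/BTU

R = 1/U = 1/0.152 = 6.579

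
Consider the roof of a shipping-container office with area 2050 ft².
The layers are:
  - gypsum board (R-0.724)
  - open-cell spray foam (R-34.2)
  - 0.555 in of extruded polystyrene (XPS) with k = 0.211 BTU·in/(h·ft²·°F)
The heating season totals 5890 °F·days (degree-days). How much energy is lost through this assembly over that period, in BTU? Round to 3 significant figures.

7720000 BTU

0.555/0.211 = 2.63
R_total = 0.724 + 34.2 + 2.63 = 37.55 ft²·°F·h/BTU
E = A × HDD × 24 / R = 2050 × 5890 × 24 / 37.55 = 7716000 BTU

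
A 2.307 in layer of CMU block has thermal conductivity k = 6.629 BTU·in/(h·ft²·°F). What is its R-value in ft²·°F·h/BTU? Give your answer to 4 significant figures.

0.3480 ft²·°F·h/BTU

R = L/k = 2.307/6.629 = 0.34802 ft²·°F·h/BTU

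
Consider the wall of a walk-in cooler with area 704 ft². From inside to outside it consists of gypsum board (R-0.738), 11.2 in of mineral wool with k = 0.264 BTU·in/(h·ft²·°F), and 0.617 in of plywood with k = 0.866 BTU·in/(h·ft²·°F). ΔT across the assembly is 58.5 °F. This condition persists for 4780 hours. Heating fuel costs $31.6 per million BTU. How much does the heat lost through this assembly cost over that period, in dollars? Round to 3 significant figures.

11.2/0.264 = 42.42
0.617/0.866 = 0.7125
R_total = 0.738 + 42.42 + 0.7125 = 43.87 ft²·°F·h/BTU
Q = 704 × 58.5 / 43.87 = 938.7 BTU/h
E = 938.7 × 4780 = 4487000 BTU
Cost = 4487000/10⁶ × 31.6 = $141.8

142 dollars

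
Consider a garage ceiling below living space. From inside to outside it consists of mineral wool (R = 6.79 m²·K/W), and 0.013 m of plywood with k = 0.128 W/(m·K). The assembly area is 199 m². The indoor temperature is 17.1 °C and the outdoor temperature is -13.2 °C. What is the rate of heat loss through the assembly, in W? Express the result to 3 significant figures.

875 W

0.013/0.128 = 0.1016
R_total = 6.79 + 0.1016 = 6.892 m²·K/W
Q = A·ΔT/R = 199 × (17.1 − (-13.2)) / 6.892 = 874.9 W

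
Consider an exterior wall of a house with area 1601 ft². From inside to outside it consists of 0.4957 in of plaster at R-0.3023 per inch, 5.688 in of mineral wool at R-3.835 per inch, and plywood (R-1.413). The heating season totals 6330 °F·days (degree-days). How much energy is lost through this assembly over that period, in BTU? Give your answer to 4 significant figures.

0.4957 × 0.3023 = 0.14985
5.688 × 3.835 = 21.813
R_total = 0.14985 + 21.813 + 1.413 = 23.376 ft²·°F·h/BTU
E = A × HDD × 24 / R = 1601 × 6330 × 24 / 23.376 = 10405000 BTU

10400000 BTU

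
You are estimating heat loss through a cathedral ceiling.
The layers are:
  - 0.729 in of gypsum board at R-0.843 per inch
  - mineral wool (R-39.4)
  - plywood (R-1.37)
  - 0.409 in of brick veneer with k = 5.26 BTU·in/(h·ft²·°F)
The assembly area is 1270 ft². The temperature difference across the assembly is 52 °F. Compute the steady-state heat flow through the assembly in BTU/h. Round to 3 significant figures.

1590 BTU/h

0.729 × 0.843 = 0.6145
0.409/5.26 = 0.07776
R_total = 0.6145 + 39.4 + 1.37 + 0.07776 = 41.46 ft²·°F·h/BTU
Q = A·ΔT/R = 1270 × 52 / 41.46 = 1593 BTU/h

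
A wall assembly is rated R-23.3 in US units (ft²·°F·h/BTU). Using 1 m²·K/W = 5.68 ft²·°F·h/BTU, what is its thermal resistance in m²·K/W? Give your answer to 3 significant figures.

4.10 m²·K/W

R_SI = 23.3/5.68 = 4.102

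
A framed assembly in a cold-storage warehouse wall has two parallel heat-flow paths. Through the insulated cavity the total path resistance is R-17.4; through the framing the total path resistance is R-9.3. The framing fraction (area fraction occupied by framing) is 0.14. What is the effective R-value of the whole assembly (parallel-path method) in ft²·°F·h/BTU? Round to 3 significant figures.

15.5 ft²·°F·h/BTU

U_eff = 0.86/17.4 + 0.14/9.3 = 0.04943 + 0.01505 = 0.06448
R_eff = 1/U_eff = 15.51 ft²·°F·h/BTU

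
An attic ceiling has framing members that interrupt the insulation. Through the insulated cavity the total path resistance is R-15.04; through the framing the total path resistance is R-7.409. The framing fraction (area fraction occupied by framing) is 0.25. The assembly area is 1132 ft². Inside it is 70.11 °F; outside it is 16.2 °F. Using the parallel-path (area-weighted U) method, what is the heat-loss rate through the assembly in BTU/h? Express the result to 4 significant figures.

U_eff = 0.75/15.04 + 0.25/7.409 = 0.049867 + 0.033743 = 0.08361
R_eff = 1/U_eff = 11.96 ft²·°F·h/BTU
Q = 1132 × (70.11 − 16.2) / 11.96 = 5102.4 BTU/h

5102 BTU/h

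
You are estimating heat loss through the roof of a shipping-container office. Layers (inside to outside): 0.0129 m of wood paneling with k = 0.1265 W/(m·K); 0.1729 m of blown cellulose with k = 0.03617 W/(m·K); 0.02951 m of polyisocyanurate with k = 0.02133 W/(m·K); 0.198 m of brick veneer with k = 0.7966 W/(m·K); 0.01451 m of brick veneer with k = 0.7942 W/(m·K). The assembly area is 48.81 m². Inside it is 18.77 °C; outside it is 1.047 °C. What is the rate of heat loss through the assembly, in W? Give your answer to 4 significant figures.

132.4 W

0.0129/0.1265 = 0.10198
0.1729/0.03617 = 4.7802
0.02951/0.02133 = 1.3835
0.198/0.7966 = 0.24856
0.01451/0.7942 = 0.01827
R_total = 0.10198 + 4.7802 + 1.3835 + 0.24856 + 0.01827 = 6.5325 m²·K/W
Q = A·ΔT/R = 48.81 × (18.77 − 1.047) / 6.5325 = 132.42 W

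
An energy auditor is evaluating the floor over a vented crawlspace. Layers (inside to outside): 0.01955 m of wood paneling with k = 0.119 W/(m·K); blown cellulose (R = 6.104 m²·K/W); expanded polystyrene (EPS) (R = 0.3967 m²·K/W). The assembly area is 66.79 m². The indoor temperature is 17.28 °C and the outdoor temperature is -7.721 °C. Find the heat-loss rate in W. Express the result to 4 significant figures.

250.5 W

0.01955/0.119 = 0.16429
R_total = 0.16429 + 6.104 + 0.3967 = 6.665 m²·K/W
Q = A·ΔT/R = 66.79 × (17.28 − (-7.721)) / 6.665 = 250.54 W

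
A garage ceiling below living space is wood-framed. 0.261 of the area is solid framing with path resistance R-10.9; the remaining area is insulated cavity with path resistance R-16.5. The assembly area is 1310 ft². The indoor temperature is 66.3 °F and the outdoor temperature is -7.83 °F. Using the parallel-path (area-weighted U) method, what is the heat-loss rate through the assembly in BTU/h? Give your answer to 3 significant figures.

6670 BTU/h

U_eff = 0.739/16.5 + 0.261/10.9 = 0.04479 + 0.02394 = 0.06873
R_eff = 1/U_eff = 14.55 ft²·°F·h/BTU
Q = 1310 × (66.3 − (-7.83)) / 14.55 = 6675 BTU/h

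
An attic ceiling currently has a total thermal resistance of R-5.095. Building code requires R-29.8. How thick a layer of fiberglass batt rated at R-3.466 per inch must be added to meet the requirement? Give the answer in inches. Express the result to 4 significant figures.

ΔR = 29.8 − 5.095 = 24.705 ft²·°F·h/BTU
L = ΔR / (R/in) = 24.705/3.466 = 7.1278 in

7.128 in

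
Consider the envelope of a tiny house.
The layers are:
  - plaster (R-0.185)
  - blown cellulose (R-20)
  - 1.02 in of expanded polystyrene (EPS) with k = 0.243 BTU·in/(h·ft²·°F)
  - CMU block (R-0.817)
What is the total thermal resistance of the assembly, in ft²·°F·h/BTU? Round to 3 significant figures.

1.02/0.243 = 4.198
R_total = 0.185 + 20 + 4.198 + 0.817 = 25.2 ft²·°F·h/BTU

25.2 ft²·°F·h/BTU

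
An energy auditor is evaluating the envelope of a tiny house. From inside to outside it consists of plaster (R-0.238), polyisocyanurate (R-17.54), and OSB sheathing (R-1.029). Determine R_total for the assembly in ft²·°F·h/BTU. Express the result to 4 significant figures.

18.81 ft²·°F·h/BTU

R_total = 0.238 + 17.54 + 1.029 = 18.807 ft²·°F·h/BTU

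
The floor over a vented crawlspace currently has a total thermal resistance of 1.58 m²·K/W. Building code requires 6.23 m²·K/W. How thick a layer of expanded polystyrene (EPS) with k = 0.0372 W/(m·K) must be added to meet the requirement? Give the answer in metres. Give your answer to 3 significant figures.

0.173 m

ΔR = 6.23 − 1.58 = 4.65 m²·K/W
L = ΔR × k = 4.65 × 0.0372 = 0.173 m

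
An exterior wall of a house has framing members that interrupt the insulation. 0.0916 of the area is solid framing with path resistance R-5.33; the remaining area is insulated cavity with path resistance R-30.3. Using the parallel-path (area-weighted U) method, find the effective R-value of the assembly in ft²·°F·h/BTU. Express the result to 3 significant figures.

U_eff = 0.9084/30.3 + 0.0916/5.33 = 0.02998 + 0.01719 = 0.04717
R_eff = 1/U_eff = 21.2 ft²·°F·h/BTU

21.2 ft²·°F·h/BTU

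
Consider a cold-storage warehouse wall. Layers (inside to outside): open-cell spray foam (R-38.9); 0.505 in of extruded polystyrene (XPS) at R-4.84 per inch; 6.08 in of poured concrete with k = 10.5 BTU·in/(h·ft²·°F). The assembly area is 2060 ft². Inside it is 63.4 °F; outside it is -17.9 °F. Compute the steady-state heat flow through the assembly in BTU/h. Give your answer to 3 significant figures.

3990 BTU/h

0.505 × 4.84 = 2.444
6.08/10.5 = 0.579
R_total = 38.9 + 2.444 + 0.579 = 41.92 ft²·°F·h/BTU
Q = A·ΔT/R = 2060 × (63.4 − (-17.9)) / 41.92 = 3995 BTU/h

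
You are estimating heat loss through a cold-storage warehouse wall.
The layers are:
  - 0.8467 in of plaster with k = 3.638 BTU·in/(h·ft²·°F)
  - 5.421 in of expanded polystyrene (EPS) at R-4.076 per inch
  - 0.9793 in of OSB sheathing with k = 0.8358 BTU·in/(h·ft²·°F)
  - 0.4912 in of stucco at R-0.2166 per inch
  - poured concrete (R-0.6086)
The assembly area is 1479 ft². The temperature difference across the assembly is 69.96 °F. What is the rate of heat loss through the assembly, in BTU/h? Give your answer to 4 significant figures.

4273 BTU/h

0.8467/3.638 = 0.23274
5.421 × 4.076 = 22.096
0.9793/0.8358 = 1.1717
0.4912 × 0.2166 = 0.10639
R_total = 0.23274 + 22.096 + 1.1717 + 0.10639 + 0.6086 = 24.215 ft²·°F·h/BTU
Q = A·ΔT/R = 1479 × 69.96 / 24.215 = 4272.9 BTU/h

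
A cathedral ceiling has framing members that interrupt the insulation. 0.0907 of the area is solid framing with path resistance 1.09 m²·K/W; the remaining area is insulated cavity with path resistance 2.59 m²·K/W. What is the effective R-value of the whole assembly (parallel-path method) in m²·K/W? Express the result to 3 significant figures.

U_eff = 0.9093/2.59 + 0.0907/1.09 = 0.3511 + 0.08321 = 0.4343
R_eff = 1/U_eff = 2.303 m²·K/W

2.30 m²·K/W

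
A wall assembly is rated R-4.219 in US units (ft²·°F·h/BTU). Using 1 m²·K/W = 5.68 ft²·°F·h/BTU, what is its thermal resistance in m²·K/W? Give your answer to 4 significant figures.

0.7428 m²·K/W

R_SI = 4.219/5.68 = 0.74278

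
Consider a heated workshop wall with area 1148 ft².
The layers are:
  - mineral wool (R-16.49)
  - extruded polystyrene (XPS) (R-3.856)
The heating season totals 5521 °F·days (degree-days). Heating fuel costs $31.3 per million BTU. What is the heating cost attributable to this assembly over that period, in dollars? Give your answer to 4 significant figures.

R_total = 16.49 + 3.856 = 20.346 ft²·°F·h/BTU
E = A × HDD × 24 / R = 1148 × 5521 × 24 / 20.346 = 7476400 BTU
Cost = 7476400/10⁶ × 31.3 = $234.01

234.0 dollars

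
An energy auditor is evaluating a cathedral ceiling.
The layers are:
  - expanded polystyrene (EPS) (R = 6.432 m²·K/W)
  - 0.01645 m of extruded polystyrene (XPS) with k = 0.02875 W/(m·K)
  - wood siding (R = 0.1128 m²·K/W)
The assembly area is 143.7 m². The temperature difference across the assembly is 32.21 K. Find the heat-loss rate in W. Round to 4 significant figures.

650.4 W

0.01645/0.02875 = 0.57217
R_total = 6.432 + 0.57217 + 0.1128 = 7.117 m²·K/W
Q = A·ΔT/R = 143.7 × 32.21 / 7.117 = 650.36 W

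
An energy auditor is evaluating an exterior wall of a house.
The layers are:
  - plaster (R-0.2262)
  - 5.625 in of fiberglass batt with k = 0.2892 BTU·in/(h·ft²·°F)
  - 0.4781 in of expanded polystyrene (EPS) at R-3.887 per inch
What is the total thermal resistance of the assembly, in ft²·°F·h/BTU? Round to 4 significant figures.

21.53 ft²·°F·h/BTU

5.625/0.2892 = 19.45
0.4781 × 3.887 = 1.8584
R_total = 0.2262 + 19.45 + 1.8584 = 21.535 ft²·°F·h/BTU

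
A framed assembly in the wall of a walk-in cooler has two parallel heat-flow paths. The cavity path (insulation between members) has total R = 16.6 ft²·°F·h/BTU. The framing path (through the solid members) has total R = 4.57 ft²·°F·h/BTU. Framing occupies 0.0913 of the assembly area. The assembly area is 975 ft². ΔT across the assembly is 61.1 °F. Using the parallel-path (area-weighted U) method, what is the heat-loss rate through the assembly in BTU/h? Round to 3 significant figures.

4450 BTU/h

U_eff = 0.9087/16.6 + 0.0913/4.57 = 0.05474 + 0.01998 = 0.07472
R_eff = 1/U_eff = 13.38 ft²·°F·h/BTU
Q = 975 × 61.1 / 13.38 = 4451 BTU/h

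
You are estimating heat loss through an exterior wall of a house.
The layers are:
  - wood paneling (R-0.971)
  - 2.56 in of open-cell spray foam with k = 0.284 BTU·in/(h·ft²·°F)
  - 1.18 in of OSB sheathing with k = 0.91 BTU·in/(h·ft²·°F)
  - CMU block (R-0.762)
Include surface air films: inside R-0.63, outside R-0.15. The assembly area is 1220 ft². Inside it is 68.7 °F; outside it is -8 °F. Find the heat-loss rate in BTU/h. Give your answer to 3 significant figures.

2.56/0.284 = 9.014
1.18/0.91 = 1.297
R_total = 0.63 + 0.971 + 9.014 + 1.297 + 0.762 + 0.15 = 12.82 ft²·°F·h/BTU
Q = A·ΔT/R = 1220 × (68.7 − (-8)) / 12.82 = 7297 BTU/h

7300 BTU/h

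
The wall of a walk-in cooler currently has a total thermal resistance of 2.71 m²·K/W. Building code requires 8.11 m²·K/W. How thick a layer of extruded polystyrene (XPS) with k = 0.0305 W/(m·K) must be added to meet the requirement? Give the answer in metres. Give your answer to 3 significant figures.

ΔR = 8.11 − 2.71 = 5.4 m²·K/W
L = ΔR × k = 5.4 × 0.0305 = 0.1647 m

0.165 m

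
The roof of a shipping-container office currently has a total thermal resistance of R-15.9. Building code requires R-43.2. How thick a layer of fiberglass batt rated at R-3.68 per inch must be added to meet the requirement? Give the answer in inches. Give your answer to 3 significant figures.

7.42 in

ΔR = 43.2 − 15.9 = 27.3 ft²·°F·h/BTU
L = ΔR / (R/in) = 27.3/3.68 = 7.418 in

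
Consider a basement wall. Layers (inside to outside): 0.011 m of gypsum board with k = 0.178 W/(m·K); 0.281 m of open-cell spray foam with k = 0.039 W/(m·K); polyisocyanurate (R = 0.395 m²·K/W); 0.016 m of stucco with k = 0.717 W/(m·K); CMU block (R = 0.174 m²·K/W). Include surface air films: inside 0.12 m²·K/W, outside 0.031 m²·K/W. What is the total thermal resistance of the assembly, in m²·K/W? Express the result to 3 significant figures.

8.01 m²·K/W

0.011/0.178 = 0.0618
0.281/0.039 = 7.205
0.016/0.717 = 0.02232
R_total = 0.12 + 0.0618 + 7.205 + 0.395 + 0.02232 + 0.174 + 0.031 = 8.009 m²·K/W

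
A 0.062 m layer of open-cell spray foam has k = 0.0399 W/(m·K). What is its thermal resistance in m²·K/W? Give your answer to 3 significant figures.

1.55 m²·K/W

R = L/k = 0.062/0.0399 = 1.554 m²·K/W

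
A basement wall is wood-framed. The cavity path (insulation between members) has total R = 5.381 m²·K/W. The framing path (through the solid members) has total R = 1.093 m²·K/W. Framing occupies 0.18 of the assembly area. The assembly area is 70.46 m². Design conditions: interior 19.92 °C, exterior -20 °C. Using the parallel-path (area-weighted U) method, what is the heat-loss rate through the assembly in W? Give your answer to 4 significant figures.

U_eff = 0.82/5.381 + 0.18/1.093 = 0.15239 + 0.16468 = 0.31707
R_eff = 1/U_eff = 3.1539 m²·K/W
Q = 70.46 × (19.92 − (-20)) / 3.1539 = 891.85 W

891.8 W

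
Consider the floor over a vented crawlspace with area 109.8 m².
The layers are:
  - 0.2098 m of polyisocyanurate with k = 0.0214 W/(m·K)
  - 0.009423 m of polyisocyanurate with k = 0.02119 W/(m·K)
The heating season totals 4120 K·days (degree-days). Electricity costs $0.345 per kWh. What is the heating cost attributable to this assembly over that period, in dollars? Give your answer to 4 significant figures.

365.5 dollars

0.2098/0.0214 = 9.8037
0.009423/0.02119 = 0.44469
R_total = 9.8037 + 0.44469 = 10.248 m²·K/W
E = A × HDD × 24 / R / 1000 = 109.8 × 4120 × 24 / 10.248 / 1000 = 1059.4 kWh
Cost = 1059.4 × 0.345 = $365.49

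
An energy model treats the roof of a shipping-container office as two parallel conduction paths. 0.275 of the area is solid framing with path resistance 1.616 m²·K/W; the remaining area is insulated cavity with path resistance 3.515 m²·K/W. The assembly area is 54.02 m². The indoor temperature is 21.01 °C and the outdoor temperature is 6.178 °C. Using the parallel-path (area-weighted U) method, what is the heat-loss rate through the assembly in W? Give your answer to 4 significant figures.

U_eff = 0.725/3.515 + 0.275/1.616 = 0.20626 + 0.17017 = 0.37643
R_eff = 1/U_eff = 2.6565 m²·K/W
Q = 54.02 × (21.01 − 6.178) / 2.6565 = 301.61 W

301.6 W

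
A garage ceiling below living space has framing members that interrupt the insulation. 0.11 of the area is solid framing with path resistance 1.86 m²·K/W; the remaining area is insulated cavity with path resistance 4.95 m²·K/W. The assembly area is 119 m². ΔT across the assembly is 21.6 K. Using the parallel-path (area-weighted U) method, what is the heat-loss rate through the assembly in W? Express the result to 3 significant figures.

614 W

U_eff = 0.89/4.95 + 0.11/1.86 = 0.1798 + 0.05914 = 0.2389
R_eff = 1/U_eff = 4.185 m²·K/W
Q = 119 × 21.6 / 4.185 = 614.2 W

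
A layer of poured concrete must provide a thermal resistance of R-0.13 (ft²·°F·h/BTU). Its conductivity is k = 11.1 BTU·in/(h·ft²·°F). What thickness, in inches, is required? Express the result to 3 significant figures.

1.44 in

L = R × k = 0.13 × 11.1 = 1.443 in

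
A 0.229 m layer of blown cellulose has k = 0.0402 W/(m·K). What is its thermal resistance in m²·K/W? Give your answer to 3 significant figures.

R = L/k = 0.229/0.0402 = 5.697 m²·K/W

5.70 m²·K/W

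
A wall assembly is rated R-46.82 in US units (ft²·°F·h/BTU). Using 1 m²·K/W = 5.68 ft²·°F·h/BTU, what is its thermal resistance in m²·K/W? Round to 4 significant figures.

R_SI = 46.82/5.68 = 8.243

8.243 m²·K/W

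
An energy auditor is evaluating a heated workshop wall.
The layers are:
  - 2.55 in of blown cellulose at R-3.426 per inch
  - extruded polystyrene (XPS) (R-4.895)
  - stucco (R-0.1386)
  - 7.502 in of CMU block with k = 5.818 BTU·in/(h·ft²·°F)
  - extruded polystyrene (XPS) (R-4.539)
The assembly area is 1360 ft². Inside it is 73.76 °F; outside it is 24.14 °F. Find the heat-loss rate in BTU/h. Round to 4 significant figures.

2.55 × 3.426 = 8.7363
7.502/5.818 = 1.2894
R_total = 8.7363 + 4.895 + 0.1386 + 1.2894 + 4.539 = 19.598 ft²·°F·h/BTU
Q = A·ΔT/R = 1360 × (73.76 − 24.14) / 19.598 = 3443.3 BTU/h

3443 BTU/h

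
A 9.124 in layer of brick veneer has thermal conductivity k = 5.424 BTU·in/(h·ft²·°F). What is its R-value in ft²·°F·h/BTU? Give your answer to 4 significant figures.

R = L/k = 9.124/5.424 = 1.6822 ft²·°F·h/BTU

1.682 ft²·°F·h/BTU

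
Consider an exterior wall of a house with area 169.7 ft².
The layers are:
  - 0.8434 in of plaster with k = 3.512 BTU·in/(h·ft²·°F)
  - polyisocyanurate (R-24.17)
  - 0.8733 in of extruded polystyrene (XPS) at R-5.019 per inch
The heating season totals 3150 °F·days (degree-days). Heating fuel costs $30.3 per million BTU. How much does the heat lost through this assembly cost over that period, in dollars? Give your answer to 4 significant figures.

0.8434/3.512 = 0.24015
0.8733 × 5.019 = 4.3831
R_total = 0.24015 + 24.17 + 4.3831 = 28.793 ft²·°F·h/BTU
E = A × HDD × 24 / R = 169.7 × 3150 × 24 / 28.793 = 445570 BTU
Cost = 445570/10⁶ × 30.3 = $13.501

13.50 dollars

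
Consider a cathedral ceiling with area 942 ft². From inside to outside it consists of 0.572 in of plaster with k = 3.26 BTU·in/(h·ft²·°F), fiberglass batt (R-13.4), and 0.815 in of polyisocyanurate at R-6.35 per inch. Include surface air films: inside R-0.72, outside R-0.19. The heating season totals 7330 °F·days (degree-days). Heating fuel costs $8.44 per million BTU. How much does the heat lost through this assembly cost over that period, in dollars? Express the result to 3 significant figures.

71.1 dollars

0.572/3.26 = 0.1755
0.815 × 6.35 = 5.175
R_total = 0.72 + 0.1755 + 13.4 + 5.175 + 0.19 = 19.66 ft²·°F·h/BTU
E = A × HDD × 24 / R = 942 × 7330 × 24 / 19.66 = 8429000 BTU
Cost = 8429000/10⁶ × 8.44 = $71.14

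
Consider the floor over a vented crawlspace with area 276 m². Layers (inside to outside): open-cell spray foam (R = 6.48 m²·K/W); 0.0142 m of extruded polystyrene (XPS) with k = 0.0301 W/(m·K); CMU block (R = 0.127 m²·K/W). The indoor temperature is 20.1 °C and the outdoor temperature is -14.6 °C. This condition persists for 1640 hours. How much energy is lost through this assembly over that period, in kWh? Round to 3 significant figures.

0.0142/0.0301 = 0.4718
R_total = 6.48 + 0.4718 + 0.127 = 7.079 m²·K/W
Q = 276 × (20.1 − (-14.6)) / 7.079 = 1353 W
E = 1353 W × 1640 h / 1000 = 2219 kWh

2220 kWh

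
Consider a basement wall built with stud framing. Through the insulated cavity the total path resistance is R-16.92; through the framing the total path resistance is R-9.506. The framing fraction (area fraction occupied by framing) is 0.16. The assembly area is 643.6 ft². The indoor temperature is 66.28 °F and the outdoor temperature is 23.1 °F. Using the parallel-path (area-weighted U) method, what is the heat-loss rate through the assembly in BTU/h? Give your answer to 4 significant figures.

1847 BTU/h

U_eff = 0.84/16.92 + 0.16/9.506 = 0.049645 + 0.016831 = 0.066477
R_eff = 1/U_eff = 15.043 ft²·°F·h/BTU
Q = 643.6 × (66.28 − 23.1) / 15.043 = 1847.4 BTU/h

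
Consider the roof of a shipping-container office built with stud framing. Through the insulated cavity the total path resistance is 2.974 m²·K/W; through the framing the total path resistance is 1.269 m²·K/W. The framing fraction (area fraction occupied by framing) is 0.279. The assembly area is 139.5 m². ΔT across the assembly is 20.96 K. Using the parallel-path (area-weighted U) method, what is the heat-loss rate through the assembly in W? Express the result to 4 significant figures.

1352 W

U_eff = 0.721/2.974 + 0.279/1.269 = 0.24243 + 0.21986 = 0.46229
R_eff = 1/U_eff = 2.1631 m²·K/W
Q = 139.5 × 20.96 / 2.1631 = 1351.7 W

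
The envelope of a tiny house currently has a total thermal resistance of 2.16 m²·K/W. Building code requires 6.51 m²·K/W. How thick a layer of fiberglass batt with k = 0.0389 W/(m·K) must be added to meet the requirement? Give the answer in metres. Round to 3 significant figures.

ΔR = 6.51 − 2.16 = 4.35 m²·K/W
L = ΔR × k = 4.35 × 0.0389 = 0.1692 m

0.169 m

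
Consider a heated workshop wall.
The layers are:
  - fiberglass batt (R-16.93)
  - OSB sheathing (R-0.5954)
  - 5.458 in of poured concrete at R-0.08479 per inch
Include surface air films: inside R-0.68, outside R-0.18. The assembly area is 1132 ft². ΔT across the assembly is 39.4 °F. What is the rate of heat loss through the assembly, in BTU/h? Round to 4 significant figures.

2366 BTU/h

5.458 × 0.08479 = 0.46278
R_total = 0.68 + 16.93 + 0.5954 + 0.46278 + 0.18 = 18.848 ft²·°F·h/BTU
Q = A·ΔT/R = 1132 × 39.4 / 18.848 = 2366.3 BTU/h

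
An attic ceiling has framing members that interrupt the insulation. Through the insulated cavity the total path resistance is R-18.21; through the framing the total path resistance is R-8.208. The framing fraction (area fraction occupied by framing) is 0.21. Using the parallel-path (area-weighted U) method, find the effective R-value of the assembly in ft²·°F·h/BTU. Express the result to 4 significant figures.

14.50 ft²·°F·h/BTU

U_eff = 0.79/18.21 + 0.21/8.208 = 0.043383 + 0.025585 = 0.068968
R_eff = 1/U_eff = 14.5 ft²·°F·h/BTU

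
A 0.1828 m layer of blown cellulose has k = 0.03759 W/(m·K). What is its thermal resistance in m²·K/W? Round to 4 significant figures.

4.863 m²·K/W

R = L/k = 0.1828/0.03759 = 4.863 m²·K/W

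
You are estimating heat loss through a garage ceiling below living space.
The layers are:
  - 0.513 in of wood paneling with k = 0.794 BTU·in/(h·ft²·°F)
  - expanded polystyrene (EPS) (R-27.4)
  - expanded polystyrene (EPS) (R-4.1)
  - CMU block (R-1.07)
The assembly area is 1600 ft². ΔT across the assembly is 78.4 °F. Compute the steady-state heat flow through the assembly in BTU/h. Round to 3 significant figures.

0.513/0.794 = 0.6461
R_total = 0.6461 + 27.4 + 4.1 + 1.07 = 33.22 ft²·°F·h/BTU
Q = A·ΔT/R = 1600 × 78.4 / 33.22 = 3776 BTU/h

3780 BTU/h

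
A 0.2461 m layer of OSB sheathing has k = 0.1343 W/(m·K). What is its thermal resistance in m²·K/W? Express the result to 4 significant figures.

R = L/k = 0.2461/0.1343 = 1.8325 m²·K/W

1.832 m²·K/W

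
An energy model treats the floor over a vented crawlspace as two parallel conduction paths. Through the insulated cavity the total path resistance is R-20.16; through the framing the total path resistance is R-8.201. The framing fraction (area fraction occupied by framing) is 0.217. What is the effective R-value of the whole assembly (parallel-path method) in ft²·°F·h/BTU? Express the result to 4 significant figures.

15.31 ft²·°F·h/BTU

U_eff = 0.783/20.16 + 0.217/8.201 = 0.038839 + 0.02646 = 0.065299
R_eff = 1/U_eff = 15.314 ft²·°F·h/BTU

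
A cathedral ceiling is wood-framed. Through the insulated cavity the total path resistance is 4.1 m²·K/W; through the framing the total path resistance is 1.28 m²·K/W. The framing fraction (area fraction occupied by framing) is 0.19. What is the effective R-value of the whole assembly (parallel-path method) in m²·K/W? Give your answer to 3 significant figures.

2.89 m²·K/W

U_eff = 0.81/4.1 + 0.19/1.28 = 0.1976 + 0.1484 = 0.346
R_eff = 1/U_eff = 2.89 m²·K/W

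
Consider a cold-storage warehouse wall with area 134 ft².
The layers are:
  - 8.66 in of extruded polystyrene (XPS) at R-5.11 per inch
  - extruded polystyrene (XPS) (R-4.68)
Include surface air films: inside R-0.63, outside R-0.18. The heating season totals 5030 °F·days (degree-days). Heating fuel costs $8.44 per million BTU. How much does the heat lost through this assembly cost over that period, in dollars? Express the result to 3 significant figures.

8.66 × 5.11 = 44.25
R_total = 0.63 + 44.25 + 4.68 + 0.18 = 49.74 ft²·°F·h/BTU
E = A × HDD × 24 / R = 134 × 5030 × 24 / 49.74 = 325200 BTU
Cost = 325200/10⁶ × 8.44 = $2.745

2.74 dollars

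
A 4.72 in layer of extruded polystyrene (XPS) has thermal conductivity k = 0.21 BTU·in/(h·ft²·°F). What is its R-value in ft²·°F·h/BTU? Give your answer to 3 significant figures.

22.5 ft²·°F·h/BTU

R = L/k = 4.72/0.21 = 22.48 ft²·°F·h/BTU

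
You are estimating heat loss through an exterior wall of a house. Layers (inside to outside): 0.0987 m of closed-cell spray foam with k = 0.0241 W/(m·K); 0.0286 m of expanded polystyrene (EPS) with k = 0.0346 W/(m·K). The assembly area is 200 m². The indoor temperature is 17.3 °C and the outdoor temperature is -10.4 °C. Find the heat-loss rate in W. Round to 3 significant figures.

0.0987/0.0241 = 4.095
0.0286/0.0346 = 0.8266
R_total = 4.095 + 0.8266 = 4.922 m²·K/W
Q = A·ΔT/R = 200 × (17.3 − (-10.4)) / 4.922 = 1126 W

1130 W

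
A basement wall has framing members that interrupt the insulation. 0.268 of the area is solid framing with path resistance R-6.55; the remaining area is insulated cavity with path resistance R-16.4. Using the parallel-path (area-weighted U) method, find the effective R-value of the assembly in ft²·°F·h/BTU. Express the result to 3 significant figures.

U_eff = 0.732/16.4 + 0.268/6.55 = 0.04463 + 0.04092 = 0.08555
R_eff = 1/U_eff = 11.69 ft²·°F·h/BTU

11.7 ft²·°F·h/BTU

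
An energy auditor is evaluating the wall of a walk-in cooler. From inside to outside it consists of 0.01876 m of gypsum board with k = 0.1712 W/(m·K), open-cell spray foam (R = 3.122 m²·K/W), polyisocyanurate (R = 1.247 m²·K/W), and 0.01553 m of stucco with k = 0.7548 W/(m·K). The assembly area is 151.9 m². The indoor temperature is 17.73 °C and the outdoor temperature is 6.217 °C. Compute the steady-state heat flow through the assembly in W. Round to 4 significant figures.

0.01876/0.1712 = 0.10958
0.01553/0.7548 = 0.020575
R_total = 0.10958 + 3.122 + 1.247 + 0.020575 = 4.4992 m²·K/W
Q = A·ΔT/R = 151.9 × (17.73 − 6.217) / 4.4992 = 388.7 W

388.7 W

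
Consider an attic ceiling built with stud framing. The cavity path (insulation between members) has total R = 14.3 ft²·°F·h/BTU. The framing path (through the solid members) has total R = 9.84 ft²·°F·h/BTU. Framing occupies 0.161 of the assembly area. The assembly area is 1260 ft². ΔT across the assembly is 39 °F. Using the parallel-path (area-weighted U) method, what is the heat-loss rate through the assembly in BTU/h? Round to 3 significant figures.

3690 BTU/h

U_eff = 0.839/14.3 + 0.161/9.84 = 0.05867 + 0.01636 = 0.07503
R_eff = 1/U_eff = 13.33 ft²·°F·h/BTU
Q = 1260 × 39 / 13.33 = 3687 BTU/h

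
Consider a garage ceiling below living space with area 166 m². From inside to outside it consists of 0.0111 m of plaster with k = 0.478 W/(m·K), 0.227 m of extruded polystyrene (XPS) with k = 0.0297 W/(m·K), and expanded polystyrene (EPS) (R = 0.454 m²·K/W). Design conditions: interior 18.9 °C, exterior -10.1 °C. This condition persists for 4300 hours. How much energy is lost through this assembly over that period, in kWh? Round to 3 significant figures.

2550 kWh

0.0111/0.478 = 0.02322
0.227/0.0297 = 7.643
R_total = 0.02322 + 7.643 + 0.454 = 8.12 m²·K/W
Q = 166 × (18.9 − (-10.1)) / 8.12 = 592.8 W
E = 592.8 W × 4300 h / 1000 = 2549 kWh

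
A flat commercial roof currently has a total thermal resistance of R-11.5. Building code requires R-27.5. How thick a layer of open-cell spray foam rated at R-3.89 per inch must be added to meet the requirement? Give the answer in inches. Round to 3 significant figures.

ΔR = 27.5 − 11.5 = 16 ft²·°F·h/BTU
L = ΔR / (R/in) = 16/3.89 = 4.113 in

4.11 in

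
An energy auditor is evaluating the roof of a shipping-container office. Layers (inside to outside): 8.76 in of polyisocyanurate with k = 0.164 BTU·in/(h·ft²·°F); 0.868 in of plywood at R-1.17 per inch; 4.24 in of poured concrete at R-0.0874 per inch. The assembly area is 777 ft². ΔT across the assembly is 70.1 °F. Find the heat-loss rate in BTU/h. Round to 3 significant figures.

8.76/0.164 = 53.41
0.868 × 1.17 = 1.016
4.24 × 0.0874 = 0.3706
R_total = 53.41 + 1.016 + 0.3706 = 54.8 ft²·°F·h/BTU
Q = A·ΔT/R = 777 × 70.1 / 54.8 = 993.9 BTU/h

994 BTU/h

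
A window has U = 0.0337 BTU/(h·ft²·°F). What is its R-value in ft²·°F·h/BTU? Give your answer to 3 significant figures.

29.7 ft²·°F·h/BTU

R = 1/U = 1/0.0337 = 29.67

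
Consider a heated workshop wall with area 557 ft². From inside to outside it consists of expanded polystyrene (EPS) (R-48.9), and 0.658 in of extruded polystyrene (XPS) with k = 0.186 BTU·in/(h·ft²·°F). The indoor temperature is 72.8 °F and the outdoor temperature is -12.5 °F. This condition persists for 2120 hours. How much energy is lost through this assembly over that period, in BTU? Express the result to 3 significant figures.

1920000 BTU

0.658/0.186 = 3.538
R_total = 48.9 + 3.538 = 52.44 ft²·°F·h/BTU
Q = 557 × (72.8 − (-12.5)) / 52.44 = 906.1 BTU/h
E = 906.1 × 2120 = 1921000 BTU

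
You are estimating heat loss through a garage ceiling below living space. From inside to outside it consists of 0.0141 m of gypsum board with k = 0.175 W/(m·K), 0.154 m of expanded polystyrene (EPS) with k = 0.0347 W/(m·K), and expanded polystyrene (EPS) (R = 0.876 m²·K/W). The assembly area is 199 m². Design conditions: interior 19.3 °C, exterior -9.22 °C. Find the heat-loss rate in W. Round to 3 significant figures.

1050 W

0.0141/0.175 = 0.08057
0.154/0.0347 = 4.438
R_total = 0.08057 + 4.438 + 0.876 = 5.395 m²·K/W
Q = A·ΔT/R = 199 × (19.3 − (-9.22)) / 5.395 = 1052 W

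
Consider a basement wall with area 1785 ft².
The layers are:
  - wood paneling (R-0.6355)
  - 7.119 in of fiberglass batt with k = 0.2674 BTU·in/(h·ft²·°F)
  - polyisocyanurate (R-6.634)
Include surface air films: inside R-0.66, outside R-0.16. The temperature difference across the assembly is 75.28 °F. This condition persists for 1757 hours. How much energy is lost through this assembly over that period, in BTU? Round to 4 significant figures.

6801000 BTU

7.119/0.2674 = 26.623
R_total = 0.66 + 0.6355 + 26.623 + 6.634 + 0.16 = 34.713 ft²·°F·h/BTU
Q = 1785 × 75.28 / 34.713 = 3871.1 BTU/h
E = 3871.1 × 1757 = 6801500 BTU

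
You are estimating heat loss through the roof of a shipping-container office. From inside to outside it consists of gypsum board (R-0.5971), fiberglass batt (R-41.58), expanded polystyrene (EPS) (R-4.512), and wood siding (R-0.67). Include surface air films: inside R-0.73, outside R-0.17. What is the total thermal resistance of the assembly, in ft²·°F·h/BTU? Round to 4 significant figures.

48.26 ft²·°F·h/BTU

R_total = 0.73 + 0.5971 + 41.58 + 4.512 + 0.67 + 0.17 = 48.259 ft²·°F·h/BTU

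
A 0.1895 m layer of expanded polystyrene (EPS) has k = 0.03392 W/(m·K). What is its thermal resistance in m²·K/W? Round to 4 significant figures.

5.587 m²·K/W

R = L/k = 0.1895/0.03392 = 5.5867 m²·K/W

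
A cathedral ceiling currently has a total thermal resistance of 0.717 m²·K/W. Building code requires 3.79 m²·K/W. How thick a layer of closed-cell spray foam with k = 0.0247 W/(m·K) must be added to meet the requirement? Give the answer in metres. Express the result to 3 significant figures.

0.0759 m

ΔR = 3.79 − 0.717 = 3.073 m²·K/W
L = ΔR × k = 3.073 × 0.0247 = 0.0759 m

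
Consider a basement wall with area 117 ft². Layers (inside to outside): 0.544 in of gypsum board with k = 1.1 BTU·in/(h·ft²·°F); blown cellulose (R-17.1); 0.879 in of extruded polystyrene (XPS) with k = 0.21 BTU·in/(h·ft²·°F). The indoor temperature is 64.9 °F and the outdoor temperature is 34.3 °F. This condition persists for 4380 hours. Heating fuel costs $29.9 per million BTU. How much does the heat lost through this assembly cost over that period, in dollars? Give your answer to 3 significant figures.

21.5 dollars

0.544/1.1 = 0.4945
0.879/0.21 = 4.186
R_total = 0.4945 + 17.1 + 4.186 = 21.78 ft²·°F·h/BTU
Q = 117 × (64.9 − 34.3) / 21.78 = 164.4 BTU/h
E = 164.4 × 4380 = 720000 BTU
Cost = 720000/10⁶ × 29.9 = $21.53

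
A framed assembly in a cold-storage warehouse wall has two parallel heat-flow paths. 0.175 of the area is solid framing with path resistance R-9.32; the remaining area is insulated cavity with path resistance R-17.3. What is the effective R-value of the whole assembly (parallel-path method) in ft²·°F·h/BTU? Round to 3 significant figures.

15.0 ft²·°F·h/BTU

U_eff = 0.825/17.3 + 0.175/9.32 = 0.04769 + 0.01878 = 0.06646
R_eff = 1/U_eff = 15.05 ft²·°F·h/BTU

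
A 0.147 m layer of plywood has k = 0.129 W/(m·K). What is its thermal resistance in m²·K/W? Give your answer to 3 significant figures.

1.14 m²·K/W

R = L/k = 0.147/0.129 = 1.14 m²·K/W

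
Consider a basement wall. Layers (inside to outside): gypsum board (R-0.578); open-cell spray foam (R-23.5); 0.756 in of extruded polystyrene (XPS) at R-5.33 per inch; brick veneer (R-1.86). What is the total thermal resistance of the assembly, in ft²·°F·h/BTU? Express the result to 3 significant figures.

0.756 × 5.33 = 4.029
R_total = 0.578 + 23.5 + 4.029 + 1.86 = 29.97 ft²·°F·h/BTU

30.0 ft²·°F·h/BTU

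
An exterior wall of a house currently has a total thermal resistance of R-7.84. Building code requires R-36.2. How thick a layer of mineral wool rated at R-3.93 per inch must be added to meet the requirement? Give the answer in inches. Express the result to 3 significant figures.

7.22 in

ΔR = 36.2 − 7.84 = 28.36 ft²·°F·h/BTU
L = ΔR / (R/in) = 28.36/3.93 = 7.216 in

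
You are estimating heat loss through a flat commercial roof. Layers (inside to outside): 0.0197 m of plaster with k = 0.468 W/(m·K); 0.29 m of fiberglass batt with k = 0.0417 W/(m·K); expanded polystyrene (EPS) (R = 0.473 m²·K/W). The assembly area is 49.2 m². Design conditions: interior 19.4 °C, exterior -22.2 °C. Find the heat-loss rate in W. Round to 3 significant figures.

274 W

0.0197/0.468 = 0.04209
0.29/0.0417 = 6.954
R_total = 0.04209 + 6.954 + 0.473 = 7.47 m²·K/W
Q = A·ΔT/R = 49.2 × (19.4 − (-22.2)) / 7.47 = 274 W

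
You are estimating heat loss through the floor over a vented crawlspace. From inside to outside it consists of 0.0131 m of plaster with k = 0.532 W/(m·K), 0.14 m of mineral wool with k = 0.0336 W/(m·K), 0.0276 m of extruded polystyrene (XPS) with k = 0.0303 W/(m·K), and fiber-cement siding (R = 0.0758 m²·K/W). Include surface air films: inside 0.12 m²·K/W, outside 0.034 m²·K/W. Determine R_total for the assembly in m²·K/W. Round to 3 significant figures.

0.0131/0.532 = 0.02462
0.14/0.0336 = 4.167
0.0276/0.0303 = 0.9109
R_total = 0.12 + 0.02462 + 4.167 + 0.9109 + 0.0758 + 0.034 = 5.332 m²·K/W

5.33 m²·K/W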